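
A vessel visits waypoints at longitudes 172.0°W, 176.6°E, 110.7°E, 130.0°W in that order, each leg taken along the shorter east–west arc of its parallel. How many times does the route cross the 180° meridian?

Leg 1: -172.0° → +176.6°, shortest Δλ = -11.4° (west) — crosses 180°.
Leg 2: +176.6° → +110.7°, shortest Δλ = -65.9° (west) — does not cross 180°.
Leg 3: +110.7° → -130.0°, shortest Δλ = 119.3° (east) — crosses 180°.
Total crossings: 2.

2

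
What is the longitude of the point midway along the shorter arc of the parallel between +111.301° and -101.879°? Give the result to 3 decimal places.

Signed shortest Δλ from +111.301° to -101.879° is +146.820°.
Midpoint longitude = +111.301° + (+146.820°)/2 = +111.301° + 73.410° = +184.711°.
Normalise into (−180°, 180°]: -175.289°.
(The naïve average (+111.301 + -101.879)/2 = 4.711° is on the wrong side of the globe.)

-175.289°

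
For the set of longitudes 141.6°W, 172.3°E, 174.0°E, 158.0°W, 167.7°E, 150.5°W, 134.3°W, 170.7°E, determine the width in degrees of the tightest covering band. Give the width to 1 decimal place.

Sort the longitudes: -158.0°, -150.5°, -141.6°, -134.3°, +167.7°, +170.7°, +172.3°, +174.0°.
Eastward gaps between consecutive values (wrapping around): 7.5°, 8.9°, 7.3°, 302.0°, 3.0°, 1.6°, 1.7°, 28.0°.
Largest gap = 302.0° ⇒ minimal covering band is its complement: 360° − 302.0° = 58.0°.
Band runs from +167.7° eastward to -134.3°, crossing the antimeridian.

58.0°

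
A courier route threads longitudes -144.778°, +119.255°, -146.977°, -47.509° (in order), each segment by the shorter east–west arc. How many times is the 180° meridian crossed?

2

Leg 1: -144.778° → +119.255°, shortest Δλ = -95.967° (west) — crosses 180°.
Leg 2: +119.255° → -146.977°, shortest Δλ = 93.768° (east) — crosses 180°.
Leg 3: -146.977° → -47.509°, shortest Δλ = 99.468° (east) — does not cross 180°.
Total crossings: 2.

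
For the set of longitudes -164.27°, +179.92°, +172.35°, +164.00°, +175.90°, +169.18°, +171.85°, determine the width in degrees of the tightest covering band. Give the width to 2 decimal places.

Sort the longitudes: -164.27°, +164.00°, +169.18°, +171.85°, +172.35°, +175.90°, +179.92°.
Eastward gaps between consecutive values (wrapping around): 328.27°, 5.18°, 2.67°, 0.50°, 3.55°, 4.02°, 15.81°.
Largest gap = 328.27° ⇒ minimal covering band is its complement: 360° − 328.27° = 31.73°.
Band runs from +164.00° eastward to -164.27°, crossing the antimeridian.

31.73°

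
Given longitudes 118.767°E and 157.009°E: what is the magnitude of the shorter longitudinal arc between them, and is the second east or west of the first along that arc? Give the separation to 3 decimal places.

38.242° east

Raw difference: 157.009 − 118.767 = 38.242°.
Normalise into (−180°, 180°]: 38.242° stays 38.242°.
Positive ⇒ the second point lies to the east; separation 38.242°.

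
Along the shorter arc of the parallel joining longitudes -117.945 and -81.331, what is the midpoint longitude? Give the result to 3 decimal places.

Signed shortest Δλ from -117.945° to -81.331° is +36.614°.
Midpoint longitude = -117.945° + (+36.614°)/2 = -117.945° + 18.307° = -99.638°.

-99.638°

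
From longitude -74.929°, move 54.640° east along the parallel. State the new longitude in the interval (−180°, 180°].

-20.289°

Start at -74.929°; shift +54.640° → -20.289°.
-20.289° already lies in (−180°, 180°].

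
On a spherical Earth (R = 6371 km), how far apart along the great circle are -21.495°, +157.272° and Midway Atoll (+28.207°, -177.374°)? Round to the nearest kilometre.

6161 km

Δλ = -177.374 − 157.272 = -334.646°; wrapped into (−180°, 180°]: 25.354°.
Δφ = 28.207 − -21.495 = 49.702°.
a = sin²(Δφ/2) + cos φ₁ · cos φ₂ · sin²(Δλ/2) = 0.216108.
c = 2·atan2(√a, √(1−a)) = 0.96698 rad → d = 6371·c ≈ 6160.66 km.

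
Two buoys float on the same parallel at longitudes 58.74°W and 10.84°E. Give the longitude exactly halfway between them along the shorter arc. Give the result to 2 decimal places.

23.95°W

Signed shortest Δλ from -58.74° to +10.84° is +69.58°.
Midpoint longitude = -58.74° + (+69.58°)/2 = -58.74° + 34.79° = -23.95°.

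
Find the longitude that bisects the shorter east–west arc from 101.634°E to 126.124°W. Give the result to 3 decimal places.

Signed shortest Δλ from +101.634° to -126.124° is +132.242°.
Midpoint longitude = +101.634° + (+132.242°)/2 = +101.634° + 66.121° = +167.755°.
(The naïve average (+101.634 + -126.124)/2 = -12.245° is on the wrong side of the globe.)

167.755°E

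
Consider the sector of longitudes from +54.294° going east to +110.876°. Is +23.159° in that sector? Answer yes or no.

Band width going east from +54.294° to +110.876°: ((110.876 − 54.294) mod 360) = 56.582°.
Offset of +23.159° east of the west edge: ((23.159 − 54.294) mod 360) = 328.865°.
328.865° > 56.582° ⇒ outside.

No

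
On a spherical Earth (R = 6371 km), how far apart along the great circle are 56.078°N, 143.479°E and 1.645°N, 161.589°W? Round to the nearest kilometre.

7768 km

Δλ = -161.589 − 143.479 = -305.068°; wrapped into (−180°, 180°]: 54.932°.
Δφ = 1.645 − 56.078 = -54.433°.
a = sin²(Δφ/2) + cos φ₁ · cos φ₂ · sin²(Δλ/2) = 0.327838.
c = 2·atan2(√a, √(1−a)) = 1.21928 rad → d = 6371·c ≈ 7768.02 km.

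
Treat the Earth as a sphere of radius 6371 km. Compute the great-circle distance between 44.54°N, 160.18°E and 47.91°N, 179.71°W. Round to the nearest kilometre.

Δλ = -179.71 − 160.18 = -339.89°; wrapped into (−180°, 180°]: 20.11°.
Δφ = 47.91 − 44.54 = 3.37°.
a = sin²(Δφ/2) + cos φ₁ · cos φ₂ · sin²(Δλ/2) = 0.015428.
c = 2·atan2(√a, √(1−a)) = 0.24906 rad → d = 6371·c ≈ 1586.78 km.

1587 km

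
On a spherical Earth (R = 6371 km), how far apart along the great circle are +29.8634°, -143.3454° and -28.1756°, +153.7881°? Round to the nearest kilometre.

9283 km

Δλ = 153.7881 − -143.3454 = 297.1335°; wrapped into (−180°, 180°]: -62.8665°.
Δφ = -28.1756 − 29.8634 = -58.0390°.
a = sin²(Δφ/2) + cos φ₁ · cos φ₂ · sin²(Δλ/2) = 0.443236.
c = 2·atan2(√a, √(1−a)) = 1.45702 rad → d = 6371·c ≈ 9282.69 km.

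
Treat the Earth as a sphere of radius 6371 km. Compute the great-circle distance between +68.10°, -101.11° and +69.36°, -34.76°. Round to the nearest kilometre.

2549 km

Δλ = -34.76 − -101.11 = 66.35°.
Δφ = 69.36 − 68.10 = 1.26°.
a = sin²(Δφ/2) + cos φ₁ · cos φ₂ · sin²(Δλ/2) = 0.039488.
c = 2·atan2(√a, √(1−a)) = 0.40010 rad → d = 6371·c ≈ 2549.01 km.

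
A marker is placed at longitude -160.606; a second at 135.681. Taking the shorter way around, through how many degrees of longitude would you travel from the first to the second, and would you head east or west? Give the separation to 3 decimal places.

63.713° west

Raw difference: 135.681 − -160.606 = 296.287°.
Normalise into (−180°, 180°]: 296.287° − 360° = -63.713°.
Negative ⇒ the second point lies to the west; separation 63.713°.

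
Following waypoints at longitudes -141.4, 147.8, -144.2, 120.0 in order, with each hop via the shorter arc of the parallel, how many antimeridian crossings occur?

Leg 1: -141.4° → +147.8°, shortest Δλ = -70.8° (west) — crosses 180°.
Leg 2: +147.8° → -144.2°, shortest Δλ = 68.0° (east) — crosses 180°.
Leg 3: -144.2° → +120.0°, shortest Δλ = -95.8° (west) — crosses 180°.
Total crossings: 3.

3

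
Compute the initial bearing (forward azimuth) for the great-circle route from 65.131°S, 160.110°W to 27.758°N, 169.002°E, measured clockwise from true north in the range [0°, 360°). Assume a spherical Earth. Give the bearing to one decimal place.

Δλ = 169.002 − -160.110 = 329.112°; wrapped into (−180°, 180°]: -30.888°.
θ = atan2( sin Δλ · cos φ₂ , cos φ₁ · sin φ₂ − sin φ₁ · cos φ₂ · cos Δλ )
  = atan2(-0.45429, 0.88486) = -27.176° → normalised to [0°, 360°): 332.824°.

332.8°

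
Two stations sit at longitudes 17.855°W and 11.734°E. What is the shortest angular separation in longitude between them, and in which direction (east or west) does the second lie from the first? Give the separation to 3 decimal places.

Raw difference: 11.734 − -17.855 = 29.589°.
Normalise into (−180°, 180°]: 29.589° stays 29.589°.
Positive ⇒ the second point lies to the east; separation 29.589°.

29.589° east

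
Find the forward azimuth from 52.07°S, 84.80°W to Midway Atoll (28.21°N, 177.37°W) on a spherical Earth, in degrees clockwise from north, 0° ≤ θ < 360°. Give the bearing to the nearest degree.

286°

Δλ = -177.37 − -84.80 = -92.57°.
θ = atan2( sin Δλ · cos φ₂ , cos φ₁ · sin φ₂ − sin φ₁ · cos φ₂ · cos Δλ )
  = atan2(-0.88033, 0.25940) = -73.582° → normalised to [0°, 360°): 286.418°.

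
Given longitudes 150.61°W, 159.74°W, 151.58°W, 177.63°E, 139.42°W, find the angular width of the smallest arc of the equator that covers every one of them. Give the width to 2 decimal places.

Sort the longitudes: -159.74°, -151.58°, -150.61°, -139.42°, +177.63°.
Eastward gaps between consecutive values (wrapping around): 8.16°, 0.97°, 11.19°, 317.05°, 22.63°.
Largest gap = 317.05° ⇒ minimal covering band is its complement: 360° − 317.05° = 42.95°.
Band runs from +177.63° eastward to -139.42°, crossing the antimeridian.

42.95°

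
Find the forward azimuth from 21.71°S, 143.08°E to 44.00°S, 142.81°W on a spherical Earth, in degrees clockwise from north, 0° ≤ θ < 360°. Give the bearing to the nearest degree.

Δλ = -142.81 − 143.08 = -285.89°; wrapped into (−180°, 180°]: 74.11°.
θ = atan2( sin Δλ · cos φ₂ , cos φ₁ · sin φ₂ − sin φ₁ · cos φ₂ · cos Δλ )
  = atan2(0.69185, -0.57253) = 129.609° → normalised to [0°, 360°): 129.609°.

130°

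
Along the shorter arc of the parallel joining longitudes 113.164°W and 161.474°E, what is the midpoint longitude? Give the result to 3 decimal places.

Signed shortest Δλ from -113.164° to +161.474° is -85.362°.
Midpoint longitude = -113.164° + (-85.362°)/2 = -113.164° − 42.681° = -155.845°.
(The naïve average (-113.164 + +161.474)/2 = 24.155° is on the wrong side of the globe.)

155.845°W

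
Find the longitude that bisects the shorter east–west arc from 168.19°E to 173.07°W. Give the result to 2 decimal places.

Signed shortest Δλ from +168.19° to -173.07° is +18.74°.
Midpoint longitude = +168.19° + (+18.74°)/2 = +168.19° + 9.37° = +177.56°.
(The naïve average (+168.19 + -173.07)/2 = -2.44° is on the wrong side of the globe.)

177.56°E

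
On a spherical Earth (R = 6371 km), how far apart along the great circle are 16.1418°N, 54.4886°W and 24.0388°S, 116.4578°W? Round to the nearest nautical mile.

Δλ = -116.4578 − -54.4886 = -61.9692°.
Δφ = -24.0388 − 16.1418 = -40.1806°.
a = sin²(Δφ/2) + cos φ₁ · cos φ₂ · sin²(Δλ/2) = 0.350492.
c = 2·atan2(√a, √(1−a)) = 1.26713 rad → d = 6371·c ≈ 8072.91 km ≈ 4359.02 nmi.

4359 nmi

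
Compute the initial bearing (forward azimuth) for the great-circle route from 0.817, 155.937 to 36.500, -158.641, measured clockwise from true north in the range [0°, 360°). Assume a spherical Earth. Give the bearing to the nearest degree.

Δλ = -158.641 − 155.937 = -314.578°; wrapped into (−180°, 180°]: 45.422°.
θ = atan2( sin Δλ · cos φ₂ , cos φ₁ · sin φ₂ − sin φ₁ · cos φ₂ · cos Δλ )
  = atan2(0.57258, 0.58672) = 44.302° → normalised to [0°, 360°): 44.302°.

44°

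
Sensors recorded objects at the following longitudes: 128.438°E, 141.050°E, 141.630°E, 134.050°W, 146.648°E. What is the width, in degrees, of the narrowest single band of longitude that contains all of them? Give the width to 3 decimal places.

Sort the longitudes: -134.050°, +128.438°, +141.050°, +141.630°, +146.648°.
Eastward gaps between consecutive values (wrapping around): 262.488°, 12.612°, 0.580°, 5.018°, 79.302°.
Largest gap = 262.488° ⇒ minimal covering band is its complement: 360° − 262.488° = 97.512°.
Band runs from +128.438° eastward to -134.050°, crossing the antimeridian.

97.512°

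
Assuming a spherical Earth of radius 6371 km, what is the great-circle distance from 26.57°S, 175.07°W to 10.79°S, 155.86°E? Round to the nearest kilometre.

Δλ = 155.86 − -175.07 = 330.93°; wrapped into (−180°, 180°]: -29.07°.
Δφ = -10.79 − -26.57 = 15.78°.
a = sin²(Δφ/2) + cos φ₁ · cos φ₂ · sin²(Δλ/2) = 0.074182.
c = 2·atan2(√a, √(1−a)) = 0.55170 rad → d = 6371·c ≈ 3514.87 km.

3515 km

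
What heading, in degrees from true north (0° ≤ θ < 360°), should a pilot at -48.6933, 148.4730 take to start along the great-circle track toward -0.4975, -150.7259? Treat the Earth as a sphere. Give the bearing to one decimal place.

Δλ = -150.7259 − 148.4730 = -299.1989°; wrapped into (−180°, 180°]: 60.8011°.
θ = atan2( sin Δλ · cos φ₂ , cos φ₁ · sin φ₂ − sin φ₁ · cos φ₂ · cos Δλ )
  = atan2(0.87290, 0.36072) = 67.548° → normalised to [0°, 360°): 67.548°.

67.5°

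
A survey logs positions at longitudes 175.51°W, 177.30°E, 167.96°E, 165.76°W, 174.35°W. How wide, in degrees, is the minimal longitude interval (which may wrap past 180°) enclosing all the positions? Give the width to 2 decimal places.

Sort the longitudes: -175.51°, -174.35°, -165.76°, +167.96°, +177.30°.
Eastward gaps between consecutive values (wrapping around): 1.16°, 8.59°, 333.72°, 9.34°, 7.19°.
Largest gap = 333.72° ⇒ minimal covering band is its complement: 360° − 333.72° = 26.28°.
Band runs from +167.96° eastward to -165.76°, crossing the antimeridian.

26.28°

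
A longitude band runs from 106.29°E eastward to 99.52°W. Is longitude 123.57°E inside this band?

Yes

Band width going east from +106.29° to -99.52°: ((-99.52 − 106.29) mod 360) = 154.19°.
Offset of +123.57° east of the west edge: ((123.57 − 106.29) mod 360) = 17.28°.
17.28° ≤ 154.19° ⇒ inside.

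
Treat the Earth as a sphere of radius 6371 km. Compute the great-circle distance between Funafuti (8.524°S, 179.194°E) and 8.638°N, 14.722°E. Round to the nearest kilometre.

Δλ = 14.722 − 179.194 = -164.472°.
Δφ = 8.638 − -8.524 = 17.162°.
a = sin²(Δφ/2) + cos φ₁ · cos φ₂ · sin²(Δλ/2) = 0.982155.
c = 2·atan2(√a, √(1−a)) = 2.87362 rad → d = 6371·c ≈ 18307.85 km.

18308 km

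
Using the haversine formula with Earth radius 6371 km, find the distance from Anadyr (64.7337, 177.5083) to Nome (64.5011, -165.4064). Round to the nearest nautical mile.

439 nmi

Δλ = -165.4064 − 177.5083 = -342.9147°; wrapped into (−180°, 180°]: 17.0853°.
Δφ = 64.5011 − 64.7337 = -0.2326°.
a = sin²(Δφ/2) + cos φ₁ · cos φ₂ · sin²(Δλ/2) = 0.004059.
c = 2·atan2(√a, √(1−a)) = 0.12750 rad → d = 6371·c ≈ 812.31 km ≈ 438.61 nmi.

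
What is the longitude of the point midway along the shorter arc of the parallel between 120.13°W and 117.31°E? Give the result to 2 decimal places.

Signed shortest Δλ from -120.13° to +117.31° is -122.56°.
Midpoint longitude = -120.13° + (-122.56°)/2 = -120.13° − 61.28° = -181.41°.
Normalise into (−180°, 180°]: +178.59°.
(The naïve average (-120.13 + +117.31)/2 = -1.41° is on the wrong side of the globe.)

178.59°E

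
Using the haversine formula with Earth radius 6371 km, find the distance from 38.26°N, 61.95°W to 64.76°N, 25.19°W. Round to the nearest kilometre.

Δλ = -25.19 − -61.95 = 36.76°.
Δφ = 64.76 − 38.26 = 26.50°.
a = sin²(Δφ/2) + cos φ₁ · cos φ₂ · sin²(Δλ/2) = 0.085823.
c = 2·atan2(√a, √(1−a)) = 0.59463 rad → d = 6371·c ≈ 3788.40 km.

3788 km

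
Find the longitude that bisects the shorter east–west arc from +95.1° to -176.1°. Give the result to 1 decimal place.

+139.5°

Signed shortest Δλ from +95.1° to -176.1° is +88.8°.
Midpoint longitude = +95.1° + (+88.8°)/2 = +95.1° + 44.4° = +139.5°.
(The naïve average (+95.1 + -176.1)/2 = -40.5° is on the wrong side of the globe.)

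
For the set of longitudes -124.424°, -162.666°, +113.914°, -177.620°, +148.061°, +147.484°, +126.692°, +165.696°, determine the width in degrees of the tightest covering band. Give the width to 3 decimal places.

121.662°

Sort the longitudes: -177.620°, -162.666°, -124.424°, +113.914°, +126.692°, +147.484°, +148.061°, +165.696°.
Eastward gaps between consecutive values (wrapping around): 14.954°, 38.242°, 238.338°, 12.778°, 20.792°, 0.577°, 17.635°, 16.684°.
Largest gap = 238.338° ⇒ minimal covering band is its complement: 360° − 238.338° = 121.662°.
Band runs from +113.914° eastward to -124.424°, crossing the antimeridian.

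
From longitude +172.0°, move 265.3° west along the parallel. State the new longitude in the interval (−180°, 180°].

Start at +172.0°; shift −265.3° → -93.3°.
-93.3° already lies in (−180°, 180°].

-93.3°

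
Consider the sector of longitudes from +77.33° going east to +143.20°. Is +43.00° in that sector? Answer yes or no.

No

Band width going east from +77.33° to +143.20°: ((143.20 − 77.33) mod 360) = 65.87°.
Offset of +43.00° east of the west edge: ((43.00 − 77.33) mod 360) = 325.67°.
325.67° > 65.87° ⇒ outside.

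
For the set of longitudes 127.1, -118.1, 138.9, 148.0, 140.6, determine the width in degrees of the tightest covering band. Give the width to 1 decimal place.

Sort the longitudes: -118.1°, +127.1°, +138.9°, +140.6°, +148.0°.
Eastward gaps between consecutive values (wrapping around): 245.2°, 11.8°, 1.7°, 7.4°, 93.9°.
Largest gap = 245.2° ⇒ minimal covering band is its complement: 360° − 245.2° = 114.8°.
Band runs from +127.1° eastward to -118.1°, crossing the antimeridian.

114.8°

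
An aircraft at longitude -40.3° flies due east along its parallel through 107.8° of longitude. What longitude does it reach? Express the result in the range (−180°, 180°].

+67.5°

Start at -40.3°; shift +107.8° → +67.5°.
+67.5° already lies in (−180°, 180°].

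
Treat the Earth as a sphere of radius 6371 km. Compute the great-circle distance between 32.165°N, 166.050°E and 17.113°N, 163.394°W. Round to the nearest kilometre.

3494 km

Δλ = -163.394 − 166.050 = -329.444°; wrapped into (−180°, 180°]: 30.556°.
Δφ = 17.113 − 32.165 = -15.052°.
a = sin²(Δφ/2) + cos φ₁ · cos φ₂ · sin²(Δλ/2) = 0.073329.
c = 2·atan2(√a, √(1−a)) = 0.54844 rad → d = 6371·c ≈ 3494.08 km.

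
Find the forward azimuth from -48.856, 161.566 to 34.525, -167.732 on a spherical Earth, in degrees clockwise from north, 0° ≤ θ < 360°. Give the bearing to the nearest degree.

25°

Δλ = -167.732 − 161.566 = -329.298°; wrapped into (−180°, 180°]: 30.702°.
θ = atan2( sin Δλ · cos φ₂ , cos φ₁ · sin φ₂ − sin φ₁ · cos φ₂ · cos Δλ )
  = atan2(0.42065, 0.90637) = 24.896° → normalised to [0°, 360°): 24.896°.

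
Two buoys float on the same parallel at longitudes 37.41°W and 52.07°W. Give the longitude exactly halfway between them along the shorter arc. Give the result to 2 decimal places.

44.74°W

Signed shortest Δλ from -37.41° to -52.07° is -14.66°.
Midpoint longitude = -37.41° + (-14.66°)/2 = -37.41° − 7.33° = -44.74°.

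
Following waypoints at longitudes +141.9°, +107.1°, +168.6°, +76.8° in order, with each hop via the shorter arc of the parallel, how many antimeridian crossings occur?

Leg 1: +141.9° → +107.1°, shortest Δλ = -34.8° (west) — does not cross 180°.
Leg 2: +107.1° → +168.6°, shortest Δλ = 61.5° (east) — does not cross 180°.
Leg 3: +168.6° → +76.8°, shortest Δλ = -91.8° (west) — does not cross 180°.
Total crossings: 0.

0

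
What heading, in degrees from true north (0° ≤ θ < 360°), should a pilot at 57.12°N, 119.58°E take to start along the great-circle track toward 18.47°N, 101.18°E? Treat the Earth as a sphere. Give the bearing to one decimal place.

Δλ = 101.18 − 119.58 = -18.40°.
θ = atan2( sin Δλ · cos φ₂ , cos φ₁ · sin φ₂ − sin φ₁ · cos φ₂ · cos Δλ )
  = atan2(-0.29939, -0.58384) = -152.851° → normalised to [0°, 360°): 207.149°.

207.1°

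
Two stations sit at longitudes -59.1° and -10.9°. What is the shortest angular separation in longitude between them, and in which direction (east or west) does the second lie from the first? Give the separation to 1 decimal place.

48.2° east

Raw difference: -10.9 − -59.1 = 48.2°.
Normalise into (−180°, 180°]: 48.2° stays 48.2°.
Positive ⇒ the second point lies to the east; separation 48.2°.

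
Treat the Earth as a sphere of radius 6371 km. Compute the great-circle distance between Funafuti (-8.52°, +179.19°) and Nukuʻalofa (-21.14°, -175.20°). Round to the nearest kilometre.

1527 km

Δλ = -175.20 − 179.19 = -354.39°; wrapped into (−180°, 180°]: 5.61°.
Δφ = -21.14 − -8.52 = -12.62°.
a = sin²(Δφ/2) + cos φ₁ · cos φ₂ · sin²(Δλ/2) = 0.014289.
c = 2·atan2(√a, √(1−a)) = 0.23964 rad → d = 6371·c ≈ 1526.77 km.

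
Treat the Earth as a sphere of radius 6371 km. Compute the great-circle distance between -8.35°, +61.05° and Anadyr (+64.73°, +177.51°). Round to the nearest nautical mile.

Δλ = 177.51 − 61.05 = 116.46°.
Δφ = 64.73 − -8.35 = 73.08°.
a = sin²(Δφ/2) + cos φ₁ · cos φ₂ · sin²(Δλ/2) = 0.659757.
c = 2·atan2(√a, √(1−a)) = 1.89601 rad → d = 6371·c ≈ 12079.50 km ≈ 6522.41 nmi.

6522 nmi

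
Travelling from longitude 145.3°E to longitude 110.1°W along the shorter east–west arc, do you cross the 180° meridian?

Yes

Naïve |-110.1 − 145.3| = 255.4° > 180°, so the shorter arc goes the other way round — across 180°.
Signed shortest Δλ = ((-110.1 − 145.3 + 180) mod 360) − 180 = 104.6°.
Going east by 104.6° from +145.3° passes through 180° before reaching -110.1°.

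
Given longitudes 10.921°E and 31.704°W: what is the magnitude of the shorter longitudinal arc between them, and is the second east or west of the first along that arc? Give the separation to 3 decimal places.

42.625° west

Raw difference: -31.704 − 10.921 = -42.625°.
Normalise into (−180°, 180°]: -42.625° stays -42.625°.
Negative ⇒ the second point lies to the west; separation 42.625°.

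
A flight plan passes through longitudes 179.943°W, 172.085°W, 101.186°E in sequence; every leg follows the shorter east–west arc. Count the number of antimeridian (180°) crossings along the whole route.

Leg 1: -179.943° → -172.085°, shortest Δλ = 7.858° (east) — does not cross 180°.
Leg 2: -172.085° → +101.186°, shortest Δλ = -86.729° (west) — crosses 180°.
Total crossings: 1.

1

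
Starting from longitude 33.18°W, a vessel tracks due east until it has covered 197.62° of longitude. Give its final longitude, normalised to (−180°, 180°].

164.44°E

Start at -33.18°; shift +197.62° → +164.44°.
+164.44° already lies in (−180°, 180°].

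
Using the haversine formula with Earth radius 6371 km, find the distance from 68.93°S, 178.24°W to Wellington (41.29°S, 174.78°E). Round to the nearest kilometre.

Δλ = 174.78 − -178.24 = 353.02°; wrapped into (−180°, 180°]: -6.98°.
Δφ = -41.29 − -68.93 = 27.64°.
a = sin²(Δφ/2) + cos φ₁ · cos φ₂ · sin²(Δλ/2) = 0.058061.
c = 2·atan2(√a, √(1−a)) = 0.48671 rad → d = 6371·c ≈ 3100.81 km.

3101 km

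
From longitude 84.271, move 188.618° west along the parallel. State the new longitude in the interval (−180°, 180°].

-104.347°

Start at +84.271°; shift −188.618° → -104.347°.
-104.347° already lies in (−180°, 180°].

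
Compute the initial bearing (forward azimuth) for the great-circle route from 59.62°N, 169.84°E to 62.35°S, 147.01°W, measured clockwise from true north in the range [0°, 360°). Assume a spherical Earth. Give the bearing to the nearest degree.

157°

Δλ = -147.01 − 169.84 = -316.85°; wrapped into (−180°, 180°]: 43.15°.
θ = atan2( sin Δλ · cos φ₂ , cos φ₁ · sin φ₂ − sin φ₁ · cos φ₂ · cos Δλ )
  = atan2(0.31738, -0.74006) = 156.787° → normalised to [0°, 360°): 156.787°.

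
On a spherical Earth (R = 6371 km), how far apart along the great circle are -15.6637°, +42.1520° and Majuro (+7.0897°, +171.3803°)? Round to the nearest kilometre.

Δλ = 171.3803 − 42.1520 = 129.2283°.
Δφ = 7.0897 − -15.6637 = 22.7534°.
a = sin²(Δφ/2) + cos φ₁ · cos φ₂ · sin²(Δλ/2) = 0.818797.
c = 2·atan2(√a, √(1−a)) = 2.26217 rad → d = 6371·c ≈ 14412.26 km.

14412 km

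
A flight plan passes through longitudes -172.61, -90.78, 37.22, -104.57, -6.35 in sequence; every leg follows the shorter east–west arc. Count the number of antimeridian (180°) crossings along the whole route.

0

Leg 1: -172.61° → -90.78°, shortest Δλ = 81.83° (east) — does not cross 180°.
Leg 2: -90.78° → +37.22°, shortest Δλ = 128.0° (east) — does not cross 180°.
Leg 3: +37.22° → -104.57°, shortest Δλ = -141.79° (west) — does not cross 180°.
Leg 4: -104.57° → -6.35°, shortest Δλ = 98.22° (east) — does not cross 180°.
Total crossings: 0.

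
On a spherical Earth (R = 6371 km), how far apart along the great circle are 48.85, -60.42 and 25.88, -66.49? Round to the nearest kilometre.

Δλ = -66.49 − -60.42 = -6.07°.
Δφ = 25.88 − 48.85 = -22.97°.
a = sin²(Δφ/2) + cos φ₁ · cos φ₂ · sin²(Δλ/2) = 0.041305.
c = 2·atan2(√a, √(1−a)) = 0.40932 rad → d = 6371·c ≈ 2607.80 km.

2608 km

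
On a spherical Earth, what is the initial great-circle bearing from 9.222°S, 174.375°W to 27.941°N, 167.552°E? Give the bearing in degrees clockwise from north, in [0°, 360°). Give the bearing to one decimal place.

Δλ = 167.552 − -174.375 = 341.927°; wrapped into (−180°, 180°]: -18.073°.
θ = atan2( sin Δλ · cos φ₂ , cos φ₁ · sin φ₂ − sin φ₁ · cos φ₂ · cos Δλ )
  = atan2(-0.27407, 0.59710) = -24.655° → normalised to [0°, 360°): 335.345°.

335.3°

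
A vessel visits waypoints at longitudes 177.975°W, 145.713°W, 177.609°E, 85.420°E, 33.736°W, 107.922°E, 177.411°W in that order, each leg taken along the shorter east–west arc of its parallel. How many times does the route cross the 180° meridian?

2

Leg 1: -177.975° → -145.713°, shortest Δλ = 32.262° (east) — does not cross 180°.
Leg 2: -145.713° → +177.609°, shortest Δλ = -36.678° (west) — crosses 180°.
Leg 3: +177.609° → +85.420°, shortest Δλ = -92.189° (west) — does not cross 180°.
Leg 4: +85.420° → -33.736°, shortest Δλ = -119.156° (west) — does not cross 180°.
Leg 5: -33.736° → +107.922°, shortest Δλ = 141.658° (east) — does not cross 180°.
Leg 6: +107.922° → -177.411°, shortest Δλ = 74.667° (east) — crosses 180°.
Total crossings: 2.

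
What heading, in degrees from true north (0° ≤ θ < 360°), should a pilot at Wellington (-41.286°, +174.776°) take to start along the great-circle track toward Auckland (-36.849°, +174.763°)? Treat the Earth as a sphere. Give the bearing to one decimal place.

Δλ = 174.763 − 174.776 = -0.013°.
θ = atan2( sin Δλ · cos φ₂ , cos φ₁ · sin φ₂ − sin φ₁ · cos φ₂ · cos Δλ )
  = atan2(-0.00018, 0.07736) = -0.134° → normalised to [0°, 360°): 359.866°.

359.9°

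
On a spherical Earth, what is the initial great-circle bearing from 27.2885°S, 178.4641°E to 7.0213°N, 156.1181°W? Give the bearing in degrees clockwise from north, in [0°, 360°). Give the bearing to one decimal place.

Δλ = -156.1181 − 178.4641 = -334.5822°; wrapped into (−180°, 180°]: 25.4178°.
θ = atan2( sin Δλ · cos φ₂ , cos φ₁ · sin φ₂ − sin φ₁ · cos φ₂ · cos Δλ )
  = atan2(0.42600, 0.51962) = 39.346° → normalised to [0°, 360°): 39.346°.

39.3°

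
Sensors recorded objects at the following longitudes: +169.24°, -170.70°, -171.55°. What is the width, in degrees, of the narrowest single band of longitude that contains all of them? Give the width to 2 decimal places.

Sort the longitudes: -171.55°, -170.70°, +169.24°.
Eastward gaps between consecutive values (wrapping around): 0.85°, 339.94°, 19.21°.
Largest gap = 339.94° ⇒ minimal covering band is its complement: 360° − 339.94° = 20.06°.
Band runs from +169.24° eastward to -170.70°, crossing the antimeridian.

20.06°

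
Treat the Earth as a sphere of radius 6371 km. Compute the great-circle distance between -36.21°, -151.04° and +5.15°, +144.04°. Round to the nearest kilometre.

8149 km

Δλ = 144.04 − -151.04 = 295.08°; wrapped into (−180°, 180°]: -64.92°.
Δφ = 5.15 − -36.21 = 41.36°.
a = sin²(Δφ/2) + cos φ₁ · cos φ₂ · sin²(Δλ/2) = 0.356197.
c = 2·atan2(√a, √(1−a)) = 1.27907 rad → d = 6371·c ≈ 8148.96 km.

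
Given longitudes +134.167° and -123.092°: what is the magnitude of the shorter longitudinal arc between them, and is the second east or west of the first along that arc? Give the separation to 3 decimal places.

Raw difference: -123.092 − 134.167 = -257.259°.
Normalise into (−180°, 180°]: -257.259° + 360° = 102.741°.
Positive ⇒ the second point lies to the east; separation 102.741°.

102.741° east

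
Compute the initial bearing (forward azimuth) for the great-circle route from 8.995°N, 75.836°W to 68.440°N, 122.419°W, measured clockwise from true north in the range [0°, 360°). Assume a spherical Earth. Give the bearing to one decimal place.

343.1°

Δλ = -122.419 − -75.836 = -46.583°.
θ = atan2( sin Δλ · cos φ₂ , cos φ₁ · sin φ₂ − sin φ₁ · cos φ₂ · cos Δλ )
  = atan2(-0.26692, 0.87911) = -16.890° → normalised to [0°, 360°): 343.110°.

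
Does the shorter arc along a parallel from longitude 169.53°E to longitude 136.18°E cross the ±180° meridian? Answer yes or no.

No

Signed shortest Δλ = ((136.18 − 169.53 + 180) mod 360) − 180 = -33.35°.
Going west by 33.35° from +169.53° reaches +136.18° without touching 180°.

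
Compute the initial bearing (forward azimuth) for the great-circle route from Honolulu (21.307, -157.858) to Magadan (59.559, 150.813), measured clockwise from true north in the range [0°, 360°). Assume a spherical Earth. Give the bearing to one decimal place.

Δλ = 150.813 − -157.858 = 308.671°; wrapped into (−180°, 180°]: -51.329°.
θ = atan2( sin Δλ · cos φ₂ , cos φ₁ · sin φ₂ − sin φ₁ · cos φ₂ · cos Δλ )
  = atan2(-0.39557, 0.68819) = -29.890° → normalised to [0°, 360°): 330.110°.

330.1°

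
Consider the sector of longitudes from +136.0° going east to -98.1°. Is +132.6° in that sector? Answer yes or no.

Band width going east from +136.0° to -98.1°: ((-98.1 − 136.0) mod 360) = 125.9°.
Offset of +132.6° east of the west edge: ((132.6 − 136.0) mod 360) = 356.6°.
356.6° > 125.9° ⇒ outside.

No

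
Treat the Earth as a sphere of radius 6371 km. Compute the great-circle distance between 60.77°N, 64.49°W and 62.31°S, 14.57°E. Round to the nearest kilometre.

15218 km

Δλ = 14.57 − -64.49 = 79.06°.
Δφ = -62.31 − 60.77 = -123.08°.
a = sin²(Δφ/2) + cos φ₁ · cos φ₂ · sin²(Δλ/2) = 0.864830.
c = 2·atan2(√a, √(1−a)) = 2.38862 rad → d = 6371·c ≈ 15217.90 km.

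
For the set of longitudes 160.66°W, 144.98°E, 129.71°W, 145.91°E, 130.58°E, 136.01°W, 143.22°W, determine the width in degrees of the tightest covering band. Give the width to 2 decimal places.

99.71°

Sort the longitudes: -160.66°, -143.22°, -136.01°, -129.71°, +130.58°, +144.98°, +145.91°.
Eastward gaps between consecutive values (wrapping around): 17.44°, 7.21°, 6.30°, 260.29°, 14.40°, 0.93°, 53.43°.
Largest gap = 260.29° ⇒ minimal covering band is its complement: 360° − 260.29° = 99.71°.
Band runs from +130.58° eastward to -129.71°, crossing the antimeridian.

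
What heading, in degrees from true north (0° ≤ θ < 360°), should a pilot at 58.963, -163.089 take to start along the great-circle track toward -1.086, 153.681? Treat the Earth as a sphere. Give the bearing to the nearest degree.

Δλ = 153.681 − -163.089 = 316.770°; wrapped into (−180°, 180°]: -43.230°.
θ = atan2( sin Δλ · cos φ₂ , cos φ₁ · sin φ₂ − sin φ₁ · cos φ₂ · cos Δλ )
  = atan2(-0.68481, -0.63396) = -132.792° → normalised to [0°, 360°): 227.208°.

227°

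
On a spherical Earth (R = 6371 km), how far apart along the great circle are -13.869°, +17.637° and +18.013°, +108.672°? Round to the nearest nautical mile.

5716 nmi

Δλ = 108.672 − 17.637 = 91.035°.
Δφ = 18.013 − -13.869 = 31.882°.
a = sin²(Δφ/2) + cos φ₁ · cos φ₂ · sin²(Δλ/2) = 0.545400.
c = 2·atan2(√a, √(1−a)) = 1.66172 rad → d = 6371·c ≈ 10586.83 km ≈ 5716.43 nmi.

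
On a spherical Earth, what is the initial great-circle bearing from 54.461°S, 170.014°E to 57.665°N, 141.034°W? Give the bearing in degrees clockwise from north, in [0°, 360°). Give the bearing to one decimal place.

Δλ = -141.034 − 170.014 = -311.048°; wrapped into (−180°, 180°]: 48.952°.
θ = atan2( sin Δλ · cos φ₂ , cos φ₁ · sin φ₂ − sin φ₁ · cos φ₂ · cos Δλ )
  = atan2(0.40338, 0.77694) = 27.438° → normalised to [0°, 360°): 27.438°.

27.4°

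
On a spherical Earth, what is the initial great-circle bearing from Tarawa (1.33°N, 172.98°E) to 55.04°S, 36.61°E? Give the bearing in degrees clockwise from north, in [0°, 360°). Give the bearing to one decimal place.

Δλ = 36.61 − 172.98 = -136.37°.
θ = atan2( sin Δλ · cos φ₂ , cos φ₁ · sin φ₂ − sin φ₁ · cos φ₂ · cos Δλ )
  = atan2(-0.39537, -0.80970) = -153.974° → normalised to [0°, 360°): 206.026°.

206.0°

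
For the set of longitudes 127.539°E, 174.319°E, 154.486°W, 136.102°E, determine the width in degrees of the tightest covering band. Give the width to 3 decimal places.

Sort the longitudes: -154.486°, +127.539°, +136.102°, +174.319°.
Eastward gaps between consecutive values (wrapping around): 282.025°, 8.563°, 38.217°, 31.195°.
Largest gap = 282.025° ⇒ minimal covering band is its complement: 360° − 282.025° = 77.975°.
Band runs from +127.539° eastward to -154.486°, crossing the antimeridian.

77.975°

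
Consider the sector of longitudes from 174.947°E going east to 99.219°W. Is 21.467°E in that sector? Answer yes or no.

No

Band width going east from +174.947° to -99.219°: ((-99.219 − 174.947) mod 360) = 85.834°.
Offset of +21.467° east of the west edge: ((21.467 − 174.947) mod 360) = 206.520°.
206.520° > 85.834° ⇒ outside.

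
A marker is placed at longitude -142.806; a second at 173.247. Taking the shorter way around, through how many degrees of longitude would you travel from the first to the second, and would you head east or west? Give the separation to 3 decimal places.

Raw difference: 173.247 − -142.806 = 316.053°.
Normalise into (−180°, 180°]: 316.053° − 360° = -43.947°.
Negative ⇒ the second point lies to the west; separation 43.947°.

43.947° west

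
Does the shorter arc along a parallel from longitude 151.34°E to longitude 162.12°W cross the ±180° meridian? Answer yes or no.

Yes

Naïve |-162.12 − 151.34| = 313.46° > 180°, so the shorter arc goes the other way round — across 180°.
Signed shortest Δλ = ((-162.12 − 151.34 + 180) mod 360) − 180 = 46.54°.
Going east by 46.54° from +151.34° passes through 180° before reaching -162.12°.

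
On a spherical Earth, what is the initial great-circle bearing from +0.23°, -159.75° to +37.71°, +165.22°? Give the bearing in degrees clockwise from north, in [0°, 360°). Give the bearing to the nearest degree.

323°

Δλ = 165.22 − -159.75 = 324.97°; wrapped into (−180°, 180°]: -35.03°.
θ = atan2( sin Δλ · cos φ₂ , cos φ₁ · sin φ₂ − sin φ₁ · cos φ₂ · cos Δλ )
  = atan2(-0.45411, 0.60906) = -36.708° → normalised to [0°, 360°): 323.292°.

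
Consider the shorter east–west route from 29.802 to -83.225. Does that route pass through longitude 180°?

Signed shortest Δλ = ((-83.225 − 29.802 + 180) mod 360) − 180 = -113.027°.
Going west by 113.027° from +29.802° reaches -83.225° without touching 180°.

No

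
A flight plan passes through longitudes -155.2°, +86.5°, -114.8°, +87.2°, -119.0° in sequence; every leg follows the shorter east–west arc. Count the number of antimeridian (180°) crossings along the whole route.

Leg 1: -155.2° → +86.5°, shortest Δλ = -118.3° (west) — crosses 180°.
Leg 2: +86.5° → -114.8°, shortest Δλ = 158.7° (east) — crosses 180°.
Leg 3: -114.8° → +87.2°, shortest Δλ = -158.0° (west) — crosses 180°.
Leg 4: +87.2° → -119.0°, shortest Δλ = 153.8° (east) — crosses 180°.
Total crossings: 4.

4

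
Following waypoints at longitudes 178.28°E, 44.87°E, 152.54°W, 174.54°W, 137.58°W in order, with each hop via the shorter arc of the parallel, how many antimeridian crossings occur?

1

Leg 1: +178.28° → +44.87°, shortest Δλ = -133.41° (west) — does not cross 180°.
Leg 2: +44.87° → -152.54°, shortest Δλ = 162.59° (east) — crosses 180°.
Leg 3: -152.54° → -174.54°, shortest Δλ = -22.0° (west) — does not cross 180°.
Leg 4: -174.54° → -137.58°, shortest Δλ = 36.96° (east) — does not cross 180°.
Total crossings: 1.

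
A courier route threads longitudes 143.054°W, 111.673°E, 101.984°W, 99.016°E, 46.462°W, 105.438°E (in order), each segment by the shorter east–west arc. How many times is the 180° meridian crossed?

3

Leg 1: -143.054° → +111.673°, shortest Δλ = -105.273° (west) — crosses 180°.
Leg 2: +111.673° → -101.984°, shortest Δλ = 146.343° (east) — crosses 180°.
Leg 3: -101.984° → +99.016°, shortest Δλ = -159.0° (west) — crosses 180°.
Leg 4: +99.016° → -46.462°, shortest Δλ = -145.478° (west) — does not cross 180°.
Leg 5: -46.462° → +105.438°, shortest Δλ = 151.9° (east) — does not cross 180°.
Total crossings: 3.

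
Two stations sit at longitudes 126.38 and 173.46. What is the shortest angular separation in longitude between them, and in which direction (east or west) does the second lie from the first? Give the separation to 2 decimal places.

Raw difference: 173.46 − 126.38 = 47.08°.
Normalise into (−180°, 180°]: 47.08° stays 47.08°.
Positive ⇒ the second point lies to the east; separation 47.08°.

47.08° east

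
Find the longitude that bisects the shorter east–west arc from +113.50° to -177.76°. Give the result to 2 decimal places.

+147.87°

Signed shortest Δλ from +113.50° to -177.76° is +68.74°.
Midpoint longitude = +113.50° + (+68.74°)/2 = +113.50° + 34.37° = +147.87°.
(The naïve average (+113.50 + -177.76)/2 = -32.13° is on the wrong side of the globe.)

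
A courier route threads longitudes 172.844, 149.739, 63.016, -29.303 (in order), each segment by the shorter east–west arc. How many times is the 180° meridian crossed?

Leg 1: +172.844° → +149.739°, shortest Δλ = -23.105° (west) — does not cross 180°.
Leg 2: +149.739° → +63.016°, shortest Δλ = -86.723° (west) — does not cross 180°.
Leg 3: +63.016° → -29.303°, shortest Δλ = -92.319° (west) — does not cross 180°.
Total crossings: 0.

0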